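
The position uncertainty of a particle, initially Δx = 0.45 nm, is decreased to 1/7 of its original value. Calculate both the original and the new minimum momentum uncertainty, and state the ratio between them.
Original Δp_min = 1.172 × 10^-25 kg·m/s; new Δp'_min = 8.202 × 10^-25 kg·m/s; ratio Δp'_min/Δp_min = 7.

From the uncertainty principle ΔxΔp ≥ ℏ/2, the minimum momentum uncertainty is Δp_min = ℏ/(2Δx).

Original (Δx = 0.45 nm = 4.500e-10 m):
Δp_min = (1.055e-34 J·s)/(2 × 4.500e-10 m) = 1.172e-25 kg·m/s

When Δx → (1/7)Δx:
Δp'_min = ℏ/(2 × (1/7)Δx) = 7 × ℏ/(2Δx) = 7 × Δp_min
Δp'_min = 7 × 1.172e-25 kg·m/s = 8.202e-25 kg·m/s

Since Δp_min ∝ 1/Δx, when Δx is decreased to 1/7 of its original value, Δp_min increases to 7 times its original value.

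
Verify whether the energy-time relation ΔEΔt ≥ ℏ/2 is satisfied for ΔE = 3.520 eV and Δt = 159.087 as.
Yes, it satisfies the uncertainty relation.

Calculate the product ΔEΔt:
ΔE = 3.520 eV = 5.640e-19 J
ΔEΔt = (5.640e-19 J) × (1.591e-16 s)
ΔEΔt = 8.972e-35 J·s

Compare to the minimum allowed value ℏ/2:
ℏ/2 = 5.273e-35 J·s

Since ΔEΔt = 8.972e-35 J·s ≥ 5.273e-35 J·s = ℏ/2,
this satisfies the uncertainty relation.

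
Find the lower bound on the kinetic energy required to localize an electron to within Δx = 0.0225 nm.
18.815 eV

Localizing a particle requires giving it sufficient momentum uncertainty:

1. From uncertainty principle: Δp ≥ ℏ/(2Δx)
   Δp_min = (1.055e-34 J·s) / (2 × 2.250e-11 m)
   Δp_min = 2.343e-24 kg·m/s

2. This momentum uncertainty corresponds to kinetic energy:
   KE ≈ (Δp)²/(2m) = (2.343e-24)²/(2 × 9.109e-31 kg)
   KE = 3.014e-18 J = 18.815 eV

Tighter localization requires more energy.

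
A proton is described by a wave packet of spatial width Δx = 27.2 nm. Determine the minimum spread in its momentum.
1.939 × 10^-27 kg·m/s

For a wave packet, the spatial width Δx and momentum spread Δp are related by the uncertainty principle:
ΔxΔp ≥ ℏ/2

The minimum momentum spread is:
Δp_min = ℏ/(2Δx)
Δp_min = (1.055e-34 J·s) / (2 × 2.720e-08 m)
Δp_min = 1.939e-27 kg·m/s

A wave packet cannot have both a well-defined position and well-defined momentum.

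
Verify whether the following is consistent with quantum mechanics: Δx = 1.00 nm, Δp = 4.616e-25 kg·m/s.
Yes, it satisfies the uncertainty principle.

Calculate the product ΔxΔp:
ΔxΔp = (1.000e-09 m) × (4.616e-25 kg·m/s)
ΔxΔp = 4.616e-34 J·s

Compare to the minimum allowed value ℏ/2:
ℏ/2 = 5.273e-35 J·s

Since ΔxΔp = 4.616e-34 J·s ≥ 5.273e-35 J·s = ℏ/2,
the measurement satisfies the uncertainty principle.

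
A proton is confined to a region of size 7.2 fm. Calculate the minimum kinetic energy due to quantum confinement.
100.067 keV

Using the uncertainty principle:

1. Position uncertainty: Δx ≈ 7.200e-15 m
2. Minimum momentum uncertainty: Δp = ℏ/(2Δx) = 7.323e-21 kg·m/s
3. Minimum kinetic energy:
   KE = (Δp)²/(2m) = (7.323e-21)²/(2 × 1.673e-27 kg)
   KE = 1.603e-14 J = 100.067 keV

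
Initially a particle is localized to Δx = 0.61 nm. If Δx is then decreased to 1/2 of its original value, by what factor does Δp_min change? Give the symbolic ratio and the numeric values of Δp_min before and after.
Original Δp_min = 8.644 × 10^-26 kg·m/s; new Δp'_min = 1.729 × 10^-25 kg·m/s; ratio Δp'_min/Δp_min = 2.

From the uncertainty principle ΔxΔp ≥ ℏ/2, the minimum momentum uncertainty is Δp_min = ℏ/(2Δx).

Original (Δx = 0.61 nm = 6.100e-10 m):
Δp_min = (1.055e-34 J·s)/(2 × 6.100e-10 m) = 8.644e-26 kg·m/s

When Δx → (1/2)Δx:
Δp'_min = ℏ/(2 × (1/2)Δx) = 2 × ℏ/(2Δx) = 2 × Δp_min
Δp'_min = 2 × 8.644e-26 kg·m/s = 1.729e-25 kg·m/s

Since Δp_min ∝ 1/Δx, when Δx is decreased to 1/2 of its original value, Δp_min increases to 2 times its original value.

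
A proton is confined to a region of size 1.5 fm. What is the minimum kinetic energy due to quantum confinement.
2.306 MeV

Using the uncertainty principle:

1. Position uncertainty: Δx ≈ 1.500e-15 m
2. Minimum momentum uncertainty: Δp = ℏ/(2Δx) = 3.515e-20 kg·m/s
3. Minimum kinetic energy:
   KE = (Δp)²/(2m) = (3.515e-20)²/(2 × 1.673e-27 kg)
   KE = 3.694e-13 J = 2.306 MeV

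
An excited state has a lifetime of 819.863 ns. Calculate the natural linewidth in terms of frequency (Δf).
97.062 kHz

Using the energy-time uncertainty principle and E = hf:
ΔEΔt ≥ ℏ/2
hΔf·Δt ≥ ℏ/2

The minimum frequency uncertainty is:
Δf = ℏ/(2hτ) = 1/(4πτ)
Δf = 1/(4π × 8.199e-07 s)
Δf = 9.706e+04 Hz = 97.062 kHz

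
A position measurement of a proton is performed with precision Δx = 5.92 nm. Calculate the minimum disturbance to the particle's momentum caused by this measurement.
8.907 × 10^-27 kg·m/s

The uncertainty principle implies that measuring position disturbs momentum:
ΔxΔp ≥ ℏ/2

When we measure position with precision Δx, we necessarily introduce a momentum uncertainty:
Δp ≥ ℏ/(2Δx)
Δp_min = (1.055e-34 J·s) / (2 × 5.920e-09 m)
Δp_min = 8.907e-27 kg·m/s

The more precisely we measure position, the greater the momentum disturbance.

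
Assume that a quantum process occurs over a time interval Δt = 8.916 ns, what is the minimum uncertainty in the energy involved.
36.912 neV

Using the energy-time uncertainty principle:
ΔEΔt ≥ ℏ/2

The minimum uncertainty in energy is:
ΔE_min = ℏ/(2Δt)
ΔE_min = (1.055e-34 J·s) / (2 × 8.916e-09 s)
ΔE_min = 5.914e-27 J = 36.912 neV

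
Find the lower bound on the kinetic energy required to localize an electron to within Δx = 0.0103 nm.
89.782 eV

Localizing a particle requires giving it sufficient momentum uncertainty:

1. From uncertainty principle: Δp ≥ ℏ/(2Δx)
   Δp_min = (1.055e-34 J·s) / (2 × 1.030e-11 m)
   Δp_min = 5.119e-24 kg·m/s

2. This momentum uncertainty corresponds to kinetic energy:
   KE ≈ (Δp)²/(2m) = (5.119e-24)²/(2 × 9.109e-31 kg)
   KE = 1.438e-17 J = 89.782 eV

Tighter localization requires more energy.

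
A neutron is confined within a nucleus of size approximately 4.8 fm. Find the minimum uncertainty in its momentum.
1.099 × 10^-20 kg·m/s

Using the Heisenberg uncertainty principle:
ΔxΔp ≥ ℏ/2

With Δx ≈ L = 4.800e-15 m (the confinement size):
Δp_min = ℏ/(2Δx)
Δp_min = (1.055e-34 J·s) / (2 × 4.800e-15 m)
Δp_min = 1.099e-20 kg·m/s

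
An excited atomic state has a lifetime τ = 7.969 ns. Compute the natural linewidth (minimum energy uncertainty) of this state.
41.298 neV

Using the energy-time uncertainty principle:
ΔEΔt ≥ ℏ/2

The lifetime τ represents the time uncertainty Δt.
The natural linewidth (minimum energy uncertainty) is:

ΔE = ℏ/(2τ)
ΔE = (1.055e-34 J·s) / (2 × 7.969e-09 s)
ΔE = 6.617e-27 J = 41.298 neV

This natural linewidth limits the precision of spectroscopic measurements.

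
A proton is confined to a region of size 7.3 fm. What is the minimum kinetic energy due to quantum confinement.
97.344 keV

Using the uncertainty principle:

1. Position uncertainty: Δx ≈ 7.300e-15 m
2. Minimum momentum uncertainty: Δp = ℏ/(2Δx) = 7.223e-21 kg·m/s
3. Minimum kinetic energy:
   KE = (Δp)²/(2m) = (7.223e-21)²/(2 × 1.673e-27 kg)
   KE = 1.560e-14 J = 97.344 keV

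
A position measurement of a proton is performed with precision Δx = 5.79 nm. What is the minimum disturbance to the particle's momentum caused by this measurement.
9.107 × 10^-27 kg·m/s

The uncertainty principle implies that measuring position disturbs momentum:
ΔxΔp ≥ ℏ/2

When we measure position with precision Δx, we necessarily introduce a momentum uncertainty:
Δp ≥ ℏ/(2Δx)
Δp_min = (1.055e-34 J·s) / (2 × 5.790e-09 m)
Δp_min = 9.107e-27 kg·m/s

The more precisely we measure position, the greater the momentum disturbance.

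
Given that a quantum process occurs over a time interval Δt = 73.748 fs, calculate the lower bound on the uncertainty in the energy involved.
4.463 meV

Using the energy-time uncertainty principle:
ΔEΔt ≥ ℏ/2

The minimum uncertainty in energy is:
ΔE_min = ℏ/(2Δt)
ΔE_min = (1.055e-34 J·s) / (2 × 7.375e-14 s)
ΔE_min = 7.150e-22 J = 4.463 meV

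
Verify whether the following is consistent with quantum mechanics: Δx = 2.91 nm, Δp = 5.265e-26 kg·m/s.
Yes, it satisfies the uncertainty principle.

Calculate the product ΔxΔp:
ΔxΔp = (2.910e-09 m) × (5.265e-26 kg·m/s)
ΔxΔp = 1.532e-34 J·s

Compare to the minimum allowed value ℏ/2:
ℏ/2 = 5.273e-35 J·s

Since ΔxΔp = 1.532e-34 J·s ≥ 5.273e-35 J·s = ℏ/2,
the measurement satisfies the uncertainty principle.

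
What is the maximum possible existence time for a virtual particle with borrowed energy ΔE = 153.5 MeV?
2.144 ys

Using the energy-time uncertainty principle:
ΔEΔt ≥ ℏ/2

For a virtual particle borrowing energy ΔE, the maximum lifetime is:
Δt_max = ℏ/(2ΔE)

Converting energy:
ΔE = 153.5 MeV = 2.459e-11 J

Δt_max = (1.055e-34 J·s) / (2 × 2.459e-11 J)
Δt_max = 2.144e-24 s = 2.144 ys

Virtual particles with higher borrowed energy exist for shorter times.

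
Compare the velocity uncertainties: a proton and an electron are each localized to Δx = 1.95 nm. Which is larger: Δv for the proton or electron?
The electron has the larger minimum velocity uncertainty, by a ratio of 1836.2.

For both particles, Δp_min = ℏ/(2Δx) = 2.704e-26 kg·m/s (same for both).

The velocity uncertainty is Δv = Δp/m:
- proton: Δv = 2.704e-26 / 1.673e-27 = 1.617e+01 m/s = 16.166 m/s
- electron: Δv = 2.704e-26 / 9.109e-31 = 2.968e+04 m/s = 29.684 km/s

Ratio: 2.968e+04 / 1.617e+01 = 1836.2

The lighter particle has larger velocity uncertainty because Δv ∝ 1/m.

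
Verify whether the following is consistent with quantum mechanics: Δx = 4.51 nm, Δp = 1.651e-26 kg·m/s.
Yes, it satisfies the uncertainty principle.

Calculate the product ΔxΔp:
ΔxΔp = (4.510e-09 m) × (1.651e-26 kg·m/s)
ΔxΔp = 7.446e-35 J·s

Compare to the minimum allowed value ℏ/2:
ℏ/2 = 5.273e-35 J·s

Since ΔxΔp = 7.446e-35 J·s ≥ 5.273e-35 J·s = ℏ/2,
the measurement satisfies the uncertainty principle.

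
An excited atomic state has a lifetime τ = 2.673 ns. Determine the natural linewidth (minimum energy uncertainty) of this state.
123.122 neV

Using the energy-time uncertainty principle:
ΔEΔt ≥ ℏ/2

The lifetime τ represents the time uncertainty Δt.
The natural linewidth (minimum energy uncertainty) is:

ΔE = ℏ/(2τ)
ΔE = (1.055e-34 J·s) / (2 × 2.673e-09 s)
ΔE = 1.973e-26 J = 123.122 neV

This natural linewidth limits the precision of spectroscopic measurements.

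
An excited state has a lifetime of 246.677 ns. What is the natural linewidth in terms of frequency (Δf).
322.598 kHz

Using the energy-time uncertainty principle and E = hf:
ΔEΔt ≥ ℏ/2
hΔf·Δt ≥ ℏ/2

The minimum frequency uncertainty is:
Δf = ℏ/(2hτ) = 1/(4πτ)
Δf = 1/(4π × 2.467e-07 s)
Δf = 3.226e+05 Hz = 322.598 kHz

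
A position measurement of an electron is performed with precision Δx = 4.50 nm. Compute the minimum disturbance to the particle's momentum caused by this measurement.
1.172 × 10^-26 kg·m/s

The uncertainty principle implies that measuring position disturbs momentum:
ΔxΔp ≥ ℏ/2

When we measure position with precision Δx, we necessarily introduce a momentum uncertainty:
Δp ≥ ℏ/(2Δx)
Δp_min = (1.055e-34 J·s) / (2 × 4.500e-09 m)
Δp_min = 1.172e-26 kg·m/s

The more precisely we measure position, the greater the momentum disturbance.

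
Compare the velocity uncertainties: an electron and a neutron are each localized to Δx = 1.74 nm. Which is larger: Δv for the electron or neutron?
The electron has the larger minimum velocity uncertainty, by a ratio of 1838.7.

For both particles, Δp_min = ℏ/(2Δx) = 3.030e-26 kg·m/s (same for both).

The velocity uncertainty is Δv = Δp/m:
- electron: Δv = 3.030e-26 / 9.109e-31 = 3.327e+04 m/s = 33.267 km/s
- neutron: Δv = 3.030e-26 / 1.675e-27 = 1.809e+01 m/s = 18.093 m/s

Ratio: 3.327e+04 / 1.809e+01 = 1838.7

The lighter particle has larger velocity uncertainty because Δv ∝ 1/m.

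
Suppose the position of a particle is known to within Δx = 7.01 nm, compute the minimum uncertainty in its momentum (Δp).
7.522 × 10^-27 kg·m/s

Using the Heisenberg uncertainty principle:
ΔxΔp ≥ ℏ/2

The minimum uncertainty in momentum is:
Δp_min = ℏ/(2Δx)
Δp_min = (1.055e-34 J·s) / (2 × 7.010e-09 m)
Δp_min = 7.522e-27 kg·m/s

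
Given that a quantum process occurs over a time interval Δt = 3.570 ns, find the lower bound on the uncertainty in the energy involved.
92.187 neV

Using the energy-time uncertainty principle:
ΔEΔt ≥ ℏ/2

The minimum uncertainty in energy is:
ΔE_min = ℏ/(2Δt)
ΔE_min = (1.055e-34 J·s) / (2 × 3.570e-09 s)
ΔE_min = 1.477e-26 J = 92.187 neV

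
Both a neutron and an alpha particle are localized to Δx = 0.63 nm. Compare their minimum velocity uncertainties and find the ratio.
The neutron has the larger minimum velocity uncertainty, by a ratio of 4.0.

For both particles, Δp_min = ℏ/(2Δx) = 8.370e-26 kg·m/s (same for both).

The velocity uncertainty is Δv = Δp/m:
- neutron: Δv = 8.370e-26 / 1.675e-27 = 4.997e+01 m/s = 49.970 m/s
- alpha particle: Δv = 8.370e-26 / 6.645e-27 = 1.260e+01 m/s = 12.596 m/s

Ratio: 4.997e+01 / 1.260e+01 = 4.0

The lighter particle has larger velocity uncertainty because Δv ∝ 1/m.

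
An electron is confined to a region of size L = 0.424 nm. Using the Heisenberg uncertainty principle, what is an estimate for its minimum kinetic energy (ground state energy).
52.982 meV

Using the uncertainty principle to estimate ground state energy:

1. The position uncertainty is approximately the confinement size:
   Δx ≈ L = 4.240e-10 m

2. From ΔxΔp ≥ ℏ/2, the minimum momentum uncertainty is:
   Δp ≈ ℏ/(2L) = 1.244e-25 kg·m/s

3. The kinetic energy is approximately:
   KE ≈ (Δp)²/(2m) = (1.244e-25)²/(2 × 9.109e-31 kg)
   KE ≈ 8.489e-21 J = 52.982 meV

This is an order-of-magnitude estimate of the ground state energy.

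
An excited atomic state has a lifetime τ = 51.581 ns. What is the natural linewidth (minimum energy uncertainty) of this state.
6.380 neV

Using the energy-time uncertainty principle:
ΔEΔt ≥ ℏ/2

The lifetime τ represents the time uncertainty Δt.
The natural linewidth (minimum energy uncertainty) is:

ΔE = ℏ/(2τ)
ΔE = (1.055e-34 J·s) / (2 × 5.158e-08 s)
ΔE = 1.022e-27 J = 6.380 neV

This natural linewidth limits the precision of spectroscopic measurements.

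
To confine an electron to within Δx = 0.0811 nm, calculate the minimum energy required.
1.448 eV

Localizing a particle requires giving it sufficient momentum uncertainty:

1. From uncertainty principle: Δp ≥ ℏ/(2Δx)
   Δp_min = (1.055e-34 J·s) / (2 × 8.110e-11 m)
   Δp_min = 6.502e-25 kg·m/s

2. This momentum uncertainty corresponds to kinetic energy:
   KE ≈ (Δp)²/(2m) = (6.502e-25)²/(2 × 9.109e-31 kg)
   KE = 2.320e-19 J = 1.448 eV

Tighter localization requires more energy.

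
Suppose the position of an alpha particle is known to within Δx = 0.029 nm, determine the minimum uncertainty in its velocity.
273.637 m/s

Using the Heisenberg uncertainty principle and Δp = mΔv:
ΔxΔp ≥ ℏ/2
Δx(mΔv) ≥ ℏ/2

The minimum uncertainty in velocity is:
Δv_min = ℏ/(2mΔx)
Δv_min = (1.055e-34 J·s) / (2 × 6.645e-27 kg × 2.900e-11 m)
Δv_min = 2.736e+02 m/s = 273.637 m/s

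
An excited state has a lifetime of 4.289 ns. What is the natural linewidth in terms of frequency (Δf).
18.554 MHz

Using the energy-time uncertainty principle and E = hf:
ΔEΔt ≥ ℏ/2
hΔf·Δt ≥ ℏ/2

The minimum frequency uncertainty is:
Δf = ℏ/(2hτ) = 1/(4πτ)
Δf = 1/(4π × 4.289e-09 s)
Δf = 1.855e+07 Hz = 18.554 MHz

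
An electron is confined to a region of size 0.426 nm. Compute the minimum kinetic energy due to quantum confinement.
52.486 meV

Using the uncertainty principle:

1. Position uncertainty: Δx ≈ 4.260e-10 m
2. Minimum momentum uncertainty: Δp = ℏ/(2Δx) = 1.238e-25 kg·m/s
3. Minimum kinetic energy:
   KE = (Δp)²/(2m) = (1.238e-25)²/(2 × 9.109e-31 kg)
   KE = 8.409e-21 J = 52.486 meV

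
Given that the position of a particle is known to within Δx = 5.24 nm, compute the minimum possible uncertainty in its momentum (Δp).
1.006 × 10^-26 kg·m/s

Using the Heisenberg uncertainty principle:
ΔxΔp ≥ ℏ/2

The minimum uncertainty in momentum is:
Δp_min = ℏ/(2Δx)
Δp_min = (1.055e-34 J·s) / (2 × 5.240e-09 m)
Δp_min = 1.006e-26 kg·m/s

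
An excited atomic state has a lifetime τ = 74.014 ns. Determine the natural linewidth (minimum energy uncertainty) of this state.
4.447 neV

Using the energy-time uncertainty principle:
ΔEΔt ≥ ℏ/2

The lifetime τ represents the time uncertainty Δt.
The natural linewidth (minimum energy uncertainty) is:

ΔE = ℏ/(2τ)
ΔE = (1.055e-34 J·s) / (2 × 7.401e-08 s)
ΔE = 7.124e-28 J = 4.447 neV

This natural linewidth limits the precision of spectroscopic measurements.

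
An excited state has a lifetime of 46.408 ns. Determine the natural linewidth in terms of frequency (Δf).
1.715 MHz

Using the energy-time uncertainty principle and E = hf:
ΔEΔt ≥ ℏ/2
hΔf·Δt ≥ ℏ/2

The minimum frequency uncertainty is:
Δf = ℏ/(2hτ) = 1/(4πτ)
Δf = 1/(4π × 4.641e-08 s)
Δf = 1.715e+06 Hz = 1.715 MHz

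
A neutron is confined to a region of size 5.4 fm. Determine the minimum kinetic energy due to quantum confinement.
177.651 keV

Using the uncertainty principle:

1. Position uncertainty: Δx ≈ 5.400e-15 m
2. Minimum momentum uncertainty: Δp = ℏ/(2Δx) = 9.765e-21 kg·m/s
3. Minimum kinetic energy:
   KE = (Δp)²/(2m) = (9.765e-21)²/(2 × 1.675e-27 kg)
   KE = 2.846e-14 J = 177.651 keV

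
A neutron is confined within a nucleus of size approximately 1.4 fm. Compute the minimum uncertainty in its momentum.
3.766 × 10^-20 kg·m/s

Using the Heisenberg uncertainty principle:
ΔxΔp ≥ ℏ/2

With Δx ≈ L = 1.400e-15 m (the confinement size):
Δp_min = ℏ/(2Δx)
Δp_min = (1.055e-34 J·s) / (2 × 1.400e-15 m)
Δp_min = 3.766e-20 kg·m/s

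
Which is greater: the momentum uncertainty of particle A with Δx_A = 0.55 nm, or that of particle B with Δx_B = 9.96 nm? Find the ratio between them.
Particle A has the larger minimum momentum uncertainty, by a factor of 18.11.

For each particle, the minimum momentum uncertainty is Δp_min = ℏ/(2Δx):

Particle A: Δp_A = ℏ/(2×5.500e-10 m) = 9.587e-26 kg·m/s
Particle B: Δp_B = ℏ/(2×9.960e-09 m) = 5.294e-27 kg·m/s

Ratio: Δp_A/Δp_B = 18.11

Since Δp_min ∝ 1/Δx, the particle with smaller position uncertainty (A) has larger momentum uncertainty.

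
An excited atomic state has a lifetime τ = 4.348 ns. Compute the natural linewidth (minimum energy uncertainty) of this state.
75.691 neV

Using the energy-time uncertainty principle:
ΔEΔt ≥ ℏ/2

The lifetime τ represents the time uncertainty Δt.
The natural linewidth (minimum energy uncertainty) is:

ΔE = ℏ/(2τ)
ΔE = (1.055e-34 J·s) / (2 × 4.348e-09 s)
ΔE = 1.213e-26 J = 75.691 neV

This natural linewidth limits the precision of spectroscopic measurements.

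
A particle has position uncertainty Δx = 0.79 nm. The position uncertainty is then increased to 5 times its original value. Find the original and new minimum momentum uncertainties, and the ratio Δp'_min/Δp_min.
Original Δp_min = 6.675 × 10^-26 kg·m/s; new Δp'_min = 1.335 × 10^-26 kg·m/s; ratio Δp'_min/Δp_min = 1/5.

From the uncertainty principle ΔxΔp ≥ ℏ/2, the minimum momentum uncertainty is Δp_min = ℏ/(2Δx).

Original (Δx = 0.79 nm = 7.900e-10 m):
Δp_min = (1.055e-34 J·s)/(2 × 7.900e-10 m) = 6.675e-26 kg·m/s

When Δx → 5Δx:
Δp'_min = ℏ/(2 × 5Δx) = (1/5) × ℏ/(2Δx) = (1/5) × Δp_min
Δp'_min = 1/5 × 6.675e-26 kg·m/s = 1.335e-26 kg·m/s

Since Δp_min ∝ 1/Δx, when Δx is increased to 5 times its original value, Δp_min decreases to 1/5 of its original value.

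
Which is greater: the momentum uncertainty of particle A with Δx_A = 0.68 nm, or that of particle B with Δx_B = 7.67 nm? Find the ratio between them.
Particle A has the larger minimum momentum uncertainty, by a factor of 11.28.

For each particle, the minimum momentum uncertainty is Δp_min = ℏ/(2Δx):

Particle A: Δp_A = ℏ/(2×6.800e-10 m) = 7.754e-26 kg·m/s
Particle B: Δp_B = ℏ/(2×7.670e-09 m) = 6.875e-27 kg·m/s

Ratio: Δp_A/Δp_B = 11.28

Since Δp_min ∝ 1/Δx, the particle with smaller position uncertainty (A) has larger momentum uncertainty.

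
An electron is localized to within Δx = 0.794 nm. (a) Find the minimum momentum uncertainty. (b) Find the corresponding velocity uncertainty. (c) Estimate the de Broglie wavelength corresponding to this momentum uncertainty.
(a) Δp_min = 6.641 × 10^-26 kg·m/s
(b) Δv_min = 72.902 km/s
(c) λ_dB = 9.978 nm

Step-by-step:

(a) From the uncertainty principle:
Δp_min = ℏ/(2Δx) = (1.055e-34 J·s)/(2 × 7.940e-10 m) = 6.641e-26 kg·m/s

(b) The velocity uncertainty:
Δv = Δp/m = (6.641e-26 kg·m/s)/(9.109e-31 kg) = 7.290e+04 m/s = 72.902 km/s

(c) The de Broglie wavelength for this momentum:
λ = h/p = (6.626e-34 J·s)/(6.641e-26 kg·m/s) = 9.978e-09 m = 9.978 nm

Note: The de Broglie wavelength is comparable to the localization size, as expected from wave-particle duality.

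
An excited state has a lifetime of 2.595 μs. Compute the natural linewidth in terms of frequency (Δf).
30.666 kHz

Using the energy-time uncertainty principle and E = hf:
ΔEΔt ≥ ℏ/2
hΔf·Δt ≥ ℏ/2

The minimum frequency uncertainty is:
Δf = ℏ/(2hτ) = 1/(4πτ)
Δf = 1/(4π × 2.595e-06 s)
Δf = 3.067e+04 Hz = 30.666 kHz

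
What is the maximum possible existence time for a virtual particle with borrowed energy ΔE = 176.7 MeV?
1.863 ys

Using the energy-time uncertainty principle:
ΔEΔt ≥ ℏ/2

For a virtual particle borrowing energy ΔE, the maximum lifetime is:
Δt_max = ℏ/(2ΔE)

Converting energy:
ΔE = 176.7 MeV = 2.831e-11 J

Δt_max = (1.055e-34 J·s) / (2 × 2.831e-11 J)
Δt_max = 1.863e-24 s = 1.863 ys

Virtual particles with higher borrowed energy exist for shorter times.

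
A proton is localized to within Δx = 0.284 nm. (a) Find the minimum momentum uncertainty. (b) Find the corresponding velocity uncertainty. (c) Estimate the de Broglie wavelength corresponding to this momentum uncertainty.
(a) Δp_min = 1.857 × 10^-25 kg·m/s
(b) Δv_min = 111.002 m/s
(c) λ_dB = 3.569 nm

Step-by-step:

(a) From the uncertainty principle:
Δp_min = ℏ/(2Δx) = (1.055e-34 J·s)/(2 × 2.840e-10 m) = 1.857e-25 kg·m/s

(b) The velocity uncertainty:
Δv = Δp/m = (1.857e-25 kg·m/s)/(1.673e-27 kg) = 1.110e+02 m/s = 111.002 m/s

(c) The de Broglie wavelength for this momentum:
λ = h/p = (6.626e-34 J·s)/(1.857e-25 kg·m/s) = 3.569e-09 m = 3.569 nm

Note: The de Broglie wavelength is comparable to the localization size, as expected from wave-particle duality.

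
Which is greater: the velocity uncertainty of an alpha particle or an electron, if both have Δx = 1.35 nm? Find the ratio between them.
The electron has the larger minimum velocity uncertainty, by a ratio of 7294.3.

For both particles, Δp_min = ℏ/(2Δx) = 3.906e-26 kg·m/s (same for both).

The velocity uncertainty is Δv = Δp/m:
- alpha particle: Δv = 3.906e-26 / 6.645e-27 = 5.878e+00 m/s = 5.878 m/s
- electron: Δv = 3.906e-26 / 9.109e-31 = 4.288e+04 m/s = 42.877 km/s

Ratio: 4.288e+04 / 5.878e+00 = 7294.3

The lighter particle has larger velocity uncertainty because Δv ∝ 1/m.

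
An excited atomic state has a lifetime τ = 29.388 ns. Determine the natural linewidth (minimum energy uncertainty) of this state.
11.199 neV

Using the energy-time uncertainty principle:
ΔEΔt ≥ ℏ/2

The lifetime τ represents the time uncertainty Δt.
The natural linewidth (minimum energy uncertainty) is:

ΔE = ℏ/(2τ)
ΔE = (1.055e-34 J·s) / (2 × 2.939e-08 s)
ΔE = 1.794e-27 J = 11.199 neV

This natural linewidth limits the precision of spectroscopic measurements.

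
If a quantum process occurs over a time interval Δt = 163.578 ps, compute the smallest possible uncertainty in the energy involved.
2.012 μeV

Using the energy-time uncertainty principle:
ΔEΔt ≥ ℏ/2

The minimum uncertainty in energy is:
ΔE_min = ℏ/(2Δt)
ΔE_min = (1.055e-34 J·s) / (2 × 1.636e-10 s)
ΔE_min = 3.223e-25 J = 2.012 μeV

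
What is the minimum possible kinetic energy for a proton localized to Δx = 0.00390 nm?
341.055 meV

Localizing a particle requires giving it sufficient momentum uncertainty:

1. From uncertainty principle: Δp ≥ ℏ/(2Δx)
   Δp_min = (1.055e-34 J·s) / (2 × 3.900e-12 m)
   Δp_min = 1.352e-23 kg·m/s

2. This momentum uncertainty corresponds to kinetic energy:
   KE ≈ (Δp)²/(2m) = (1.352e-23)²/(2 × 1.673e-27 kg)
   KE = 5.464e-20 J = 341.055 meV

Tighter localization requires more energy.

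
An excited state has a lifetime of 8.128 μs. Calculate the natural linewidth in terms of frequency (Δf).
9.791 kHz

Using the energy-time uncertainty principle and E = hf:
ΔEΔt ≥ ℏ/2
hΔf·Δt ≥ ℏ/2

The minimum frequency uncertainty is:
Δf = ℏ/(2hτ) = 1/(4πτ)
Δf = 1/(4π × 8.128e-06 s)
Δf = 9.791e+03 Hz = 9.791 kHz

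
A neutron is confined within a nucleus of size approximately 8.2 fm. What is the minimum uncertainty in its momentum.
6.430 × 10^-21 kg·m/s

Using the Heisenberg uncertainty principle:
ΔxΔp ≥ ℏ/2

With Δx ≈ L = 8.200e-15 m (the confinement size):
Δp_min = ℏ/(2Δx)
Δp_min = (1.055e-34 J·s) / (2 × 8.200e-15 m)
Δp_min = 6.430e-21 kg·m/s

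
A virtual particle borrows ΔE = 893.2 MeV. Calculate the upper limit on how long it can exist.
3.685 × 10^-25 s

Using the energy-time uncertainty principle:
ΔEΔt ≥ ℏ/2

For a virtual particle borrowing energy ΔE, the maximum lifetime is:
Δt_max = ℏ/(2ΔE)

Converting energy:
ΔE = 893.2 MeV = 1.431e-10 J

Δt_max = (1.055e-34 J·s) / (2 × 1.431e-10 J)
Δt_max = 3.685e-25 s = 3.685 × 10^-25 s

Virtual particles with higher borrowed energy exist for shorter times.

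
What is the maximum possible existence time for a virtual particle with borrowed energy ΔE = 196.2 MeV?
1.677 ys

Using the energy-time uncertainty principle:
ΔEΔt ≥ ℏ/2

For a virtual particle borrowing energy ΔE, the maximum lifetime is:
Δt_max = ℏ/(2ΔE)

Converting energy:
ΔE = 196.2 MeV = 3.143e-11 J

Δt_max = (1.055e-34 J·s) / (2 × 3.143e-11 J)
Δt_max = 1.677e-24 s = 1.677 ys

Virtual particles with higher borrowed energy exist for shorter times.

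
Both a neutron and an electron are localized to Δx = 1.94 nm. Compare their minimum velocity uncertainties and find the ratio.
The electron has the larger minimum velocity uncertainty, by a ratio of 1838.7.

For both particles, Δp_min = ℏ/(2Δx) = 2.718e-26 kg·m/s (same for both).

The velocity uncertainty is Δv = Δp/m:
- neutron: Δv = 2.718e-26 / 1.675e-27 = 1.623e+01 m/s = 16.227 m/s
- electron: Δv = 2.718e-26 / 9.109e-31 = 2.984e+04 m/s = 29.837 km/s

Ratio: 2.984e+04 / 1.623e+01 = 1838.7

The lighter particle has larger velocity uncertainty because Δv ∝ 1/m.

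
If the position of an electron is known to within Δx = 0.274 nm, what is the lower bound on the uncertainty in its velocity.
211.255 km/s

Using the Heisenberg uncertainty principle and Δp = mΔv:
ΔxΔp ≥ ℏ/2
Δx(mΔv) ≥ ℏ/2

The minimum uncertainty in velocity is:
Δv_min = ℏ/(2mΔx)
Δv_min = (1.055e-34 J·s) / (2 × 9.109e-31 kg × 2.740e-10 m)
Δv_min = 2.113e+05 m/s = 211.255 km/s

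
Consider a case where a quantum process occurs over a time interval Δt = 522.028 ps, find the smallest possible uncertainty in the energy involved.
630.437 neV

Using the energy-time uncertainty principle:
ΔEΔt ≥ ℏ/2

The minimum uncertainty in energy is:
ΔE_min = ℏ/(2Δt)
ΔE_min = (1.055e-34 J·s) / (2 × 5.220e-10 s)
ΔE_min = 1.010e-25 J = 630.437 neV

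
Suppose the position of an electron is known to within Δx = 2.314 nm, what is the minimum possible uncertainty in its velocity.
25.015 km/s

Using the Heisenberg uncertainty principle and Δp = mΔv:
ΔxΔp ≥ ℏ/2
Δx(mΔv) ≥ ℏ/2

The minimum uncertainty in velocity is:
Δv_min = ℏ/(2mΔx)
Δv_min = (1.055e-34 J·s) / (2 × 9.109e-31 kg × 2.314e-09 m)
Δv_min = 2.501e+04 m/s = 25.015 km/s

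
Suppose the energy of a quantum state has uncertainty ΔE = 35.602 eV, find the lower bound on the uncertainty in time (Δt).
9.244 as

Using the energy-time uncertainty principle:
ΔEΔt ≥ ℏ/2

The minimum uncertainty in time is:
Δt_min = ℏ/(2ΔE)
Δt_min = (1.055e-34 J·s) / (2 × 5.704e-18 J)
Δt_min = 9.244e-18 s = 9.244 as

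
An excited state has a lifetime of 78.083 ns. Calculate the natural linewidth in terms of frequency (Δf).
1.019 MHz

Using the energy-time uncertainty principle and E = hf:
ΔEΔt ≥ ℏ/2
hΔf·Δt ≥ ℏ/2

The minimum frequency uncertainty is:
Δf = ℏ/(2hτ) = 1/(4πτ)
Δf = 1/(4π × 7.808e-08 s)
Δf = 1.019e+06 Hz = 1.019 MHz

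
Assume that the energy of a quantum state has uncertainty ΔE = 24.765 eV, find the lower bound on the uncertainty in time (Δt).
13.289 as

Using the energy-time uncertainty principle:
ΔEΔt ≥ ℏ/2

The minimum uncertainty in time is:
Δt_min = ℏ/(2ΔE)
Δt_min = (1.055e-34 J·s) / (2 × 3.968e-18 J)
Δt_min = 1.329e-17 s = 13.289 as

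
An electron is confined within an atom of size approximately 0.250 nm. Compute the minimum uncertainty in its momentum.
2.109 × 10^-25 kg·m/s

Using the Heisenberg uncertainty principle:
ΔxΔp ≥ ℏ/2

With Δx ≈ L = 2.500e-10 m (the confinement size):
Δp_min = ℏ/(2Δx)
Δp_min = (1.055e-34 J·s) / (2 × 2.500e-10 m)
Δp_min = 2.109e-25 kg·m/s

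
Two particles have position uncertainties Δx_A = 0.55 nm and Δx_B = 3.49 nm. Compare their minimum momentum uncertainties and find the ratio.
Particle A has the larger minimum momentum uncertainty, by a factor of 6.35.

For each particle, the minimum momentum uncertainty is Δp_min = ℏ/(2Δx):

Particle A: Δp_A = ℏ/(2×5.500e-10 m) = 9.587e-26 kg·m/s
Particle B: Δp_B = ℏ/(2×3.490e-09 m) = 1.511e-26 kg·m/s

Ratio: Δp_A/Δp_B = 6.35

Since Δp_min ∝ 1/Δx, the particle with smaller position uncertainty (A) has larger momentum uncertainty.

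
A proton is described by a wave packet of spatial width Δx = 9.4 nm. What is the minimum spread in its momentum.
5.609 × 10^-27 kg·m/s

For a wave packet, the spatial width Δx and momentum spread Δp are related by the uncertainty principle:
ΔxΔp ≥ ℏ/2

The minimum momentum spread is:
Δp_min = ℏ/(2Δx)
Δp_min = (1.055e-34 J·s) / (2 × 9.400e-09 m)
Δp_min = 5.609e-27 kg·m/s

A wave packet cannot have both a well-defined position and well-defined momentum.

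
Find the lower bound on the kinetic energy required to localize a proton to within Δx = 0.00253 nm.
810.426 meV

Localizing a particle requires giving it sufficient momentum uncertainty:

1. From uncertainty principle: Δp ≥ ℏ/(2Δx)
   Δp_min = (1.055e-34 J·s) / (2 × 2.530e-12 m)
   Δp_min = 2.084e-23 kg·m/s

2. This momentum uncertainty corresponds to kinetic energy:
   KE ≈ (Δp)²/(2m) = (2.084e-23)²/(2 × 1.673e-27 kg)
   KE = 1.298e-19 J = 810.426 meV

Tighter localization requires more energy.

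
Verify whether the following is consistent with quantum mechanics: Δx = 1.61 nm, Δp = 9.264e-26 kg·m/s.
Yes, it satisfies the uncertainty principle.

Calculate the product ΔxΔp:
ΔxΔp = (1.610e-09 m) × (9.264e-26 kg·m/s)
ΔxΔp = 1.492e-34 J·s

Compare to the minimum allowed value ℏ/2:
ℏ/2 = 5.273e-35 J·s

Since ΔxΔp = 1.492e-34 J·s ≥ 5.273e-35 J·s = ℏ/2,
the measurement satisfies the uncertainty principle.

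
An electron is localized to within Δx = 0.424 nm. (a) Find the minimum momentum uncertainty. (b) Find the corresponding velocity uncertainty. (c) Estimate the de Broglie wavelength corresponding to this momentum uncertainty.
(a) Δp_min = 1.244 × 10^-25 kg·m/s
(b) Δv_min = 136.518 km/s
(c) λ_dB = 5.328 nm

Step-by-step:

(a) From the uncertainty principle:
Δp_min = ℏ/(2Δx) = (1.055e-34 J·s)/(2 × 4.240e-10 m) = 1.244e-25 kg·m/s

(b) The velocity uncertainty:
Δv = Δp/m = (1.244e-25 kg·m/s)/(9.109e-31 kg) = 1.365e+05 m/s = 136.518 km/s

(c) The de Broglie wavelength for this momentum:
λ = h/p = (6.626e-34 J·s)/(1.244e-25 kg·m/s) = 5.328e-09 m = 5.328 nm

Note: The de Broglie wavelength is comparable to the localization size, as expected from wave-particle duality.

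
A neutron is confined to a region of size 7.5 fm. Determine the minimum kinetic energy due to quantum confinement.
92.094 keV

Using the uncertainty principle:

1. Position uncertainty: Δx ≈ 7.500e-15 m
2. Minimum momentum uncertainty: Δp = ℏ/(2Δx) = 7.030e-21 kg·m/s
3. Minimum kinetic energy:
   KE = (Δp)²/(2m) = (7.030e-21)²/(2 × 1.675e-27 kg)
   KE = 1.476e-14 J = 92.094 keV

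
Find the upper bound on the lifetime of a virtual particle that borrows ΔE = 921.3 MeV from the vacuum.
3.572 × 10^-25 s

Using the energy-time uncertainty principle:
ΔEΔt ≥ ℏ/2

For a virtual particle borrowing energy ΔE, the maximum lifetime is:
Δt_max = ℏ/(2ΔE)

Converting energy:
ΔE = 921.3 MeV = 1.476e-10 J

Δt_max = (1.055e-34 J·s) / (2 × 1.476e-10 J)
Δt_max = 3.572e-25 s = 3.572 × 10^-25 s

Virtual particles with higher borrowed energy exist for shorter times.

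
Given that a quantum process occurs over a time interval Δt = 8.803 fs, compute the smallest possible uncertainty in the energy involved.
37.386 meV

Using the energy-time uncertainty principle:
ΔEΔt ≥ ℏ/2

The minimum uncertainty in energy is:
ΔE_min = ℏ/(2Δt)
ΔE_min = (1.055e-34 J·s) / (2 × 8.803e-15 s)
ΔE_min = 5.990e-21 J = 37.386 meV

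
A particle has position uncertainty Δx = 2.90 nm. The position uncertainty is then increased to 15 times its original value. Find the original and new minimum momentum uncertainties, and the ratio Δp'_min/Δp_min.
Original Δp_min = 1.818 × 10^-26 kg·m/s; new Δp'_min = 1.212 × 10^-27 kg·m/s; ratio Δp'_min/Δp_min = 1/15.

From the uncertainty principle ΔxΔp ≥ ℏ/2, the minimum momentum uncertainty is Δp_min = ℏ/(2Δx).

Original (Δx = 2.90 nm = 2.900e-09 m):
Δp_min = (1.055e-34 J·s)/(2 × 2.900e-09 m) = 1.818e-26 kg·m/s

When Δx → 15Δx:
Δp'_min = ℏ/(2 × 15Δx) = (1/15) × ℏ/(2Δx) = (1/15) × Δp_min
Δp'_min = 1/15 × 1.818e-26 kg·m/s = 1.212e-27 kg·m/s

Since Δp_min ∝ 1/Δx, when Δx is increased to 15 times its original value, Δp_min decreases to 1/15 of its original value.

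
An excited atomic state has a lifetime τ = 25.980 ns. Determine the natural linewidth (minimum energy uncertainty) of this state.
12.668 neV

Using the energy-time uncertainty principle:
ΔEΔt ≥ ℏ/2

The lifetime τ represents the time uncertainty Δt.
The natural linewidth (minimum energy uncertainty) is:

ΔE = ℏ/(2τ)
ΔE = (1.055e-34 J·s) / (2 × 2.598e-08 s)
ΔE = 2.030e-27 J = 12.668 neV

This natural linewidth limits the precision of spectroscopic measurements.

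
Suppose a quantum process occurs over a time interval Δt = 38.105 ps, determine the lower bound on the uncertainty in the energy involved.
8.637 μeV

Using the energy-time uncertainty principle:
ΔEΔt ≥ ℏ/2

The minimum uncertainty in energy is:
ΔE_min = ℏ/(2Δt)
ΔE_min = (1.055e-34 J·s) / (2 × 3.810e-11 s)
ΔE_min = 1.384e-24 J = 8.637 μeV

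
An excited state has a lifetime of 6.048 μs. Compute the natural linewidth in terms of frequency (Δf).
13.158 kHz

Using the energy-time uncertainty principle and E = hf:
ΔEΔt ≥ ℏ/2
hΔf·Δt ≥ ℏ/2

The minimum frequency uncertainty is:
Δf = ℏ/(2hτ) = 1/(4πτ)
Δf = 1/(4π × 6.048e-06 s)
Δf = 1.316e+04 Hz = 13.158 kHz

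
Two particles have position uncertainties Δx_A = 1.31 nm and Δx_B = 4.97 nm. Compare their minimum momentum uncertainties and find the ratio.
Particle A has the larger minimum momentum uncertainty, by a factor of 3.79.

For each particle, the minimum momentum uncertainty is Δp_min = ℏ/(2Δx):

Particle A: Δp_A = ℏ/(2×1.310e-09 m) = 4.025e-26 kg·m/s
Particle B: Δp_B = ℏ/(2×4.970e-09 m) = 1.061e-26 kg·m/s

Ratio: Δp_A/Δp_B = 3.79

Since Δp_min ∝ 1/Δx, the particle with smaller position uncertainty (A) has larger momentum uncertainty.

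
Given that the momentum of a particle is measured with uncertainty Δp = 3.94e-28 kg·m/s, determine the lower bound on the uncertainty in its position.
133.829 nm

Using the Heisenberg uncertainty principle:
ΔxΔp ≥ ℏ/2

The minimum uncertainty in position is:
Δx_min = ℏ/(2Δp)
Δx_min = (1.055e-34 J·s) / (2 × 3.940e-28 kg·m/s)
Δx_min = 1.338e-07 m = 133.829 nm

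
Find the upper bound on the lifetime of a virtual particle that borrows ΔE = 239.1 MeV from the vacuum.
1.376 ys

Using the energy-time uncertainty principle:
ΔEΔt ≥ ℏ/2

For a virtual particle borrowing energy ΔE, the maximum lifetime is:
Δt_max = ℏ/(2ΔE)

Converting energy:
ΔE = 239.1 MeV = 3.831e-11 J

Δt_max = (1.055e-34 J·s) / (2 × 3.831e-11 J)
Δt_max = 1.376e-24 s = 1.376 ys

Virtual particles with higher borrowed energy exist for shorter times.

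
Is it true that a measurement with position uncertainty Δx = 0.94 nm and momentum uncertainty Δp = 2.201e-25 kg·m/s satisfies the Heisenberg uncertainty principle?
Yes, it satisfies the uncertainty principle.

Calculate the product ΔxΔp:
ΔxΔp = (9.400e-10 m) × (2.201e-25 kg·m/s)
ΔxΔp = 2.069e-34 J·s

Compare to the minimum allowed value ℏ/2:
ℏ/2 = 5.273e-35 J·s

Since ΔxΔp = 2.069e-34 J·s ≥ 5.273e-35 J·s = ℏ/2,
the measurement satisfies the uncertainty principle.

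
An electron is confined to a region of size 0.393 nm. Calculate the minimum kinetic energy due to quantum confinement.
61.671 meV

Using the uncertainty principle:

1. Position uncertainty: Δx ≈ 3.930e-10 m
2. Minimum momentum uncertainty: Δp = ℏ/(2Δx) = 1.342e-25 kg·m/s
3. Minimum kinetic energy:
   KE = (Δp)²/(2m) = (1.342e-25)²/(2 × 9.109e-31 kg)
   KE = 9.881e-21 J = 61.671 meV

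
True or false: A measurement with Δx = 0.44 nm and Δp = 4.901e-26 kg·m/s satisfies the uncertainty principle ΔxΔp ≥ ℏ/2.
No, it violates the uncertainty principle (impossible measurement).

Calculate the product ΔxΔp:
ΔxΔp = (4.400e-10 m) × (4.901e-26 kg·m/s)
ΔxΔp = 2.156e-35 J·s

Compare to the minimum allowed value ℏ/2:
ℏ/2 = 5.273e-35 J·s

Since ΔxΔp = 2.156e-35 J·s < 5.273e-35 J·s = ℏ/2,
the measurement violates the uncertainty principle.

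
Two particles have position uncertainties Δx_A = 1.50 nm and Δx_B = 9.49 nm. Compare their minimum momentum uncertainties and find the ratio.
Particle A has the larger minimum momentum uncertainty, by a factor of 6.33.

For each particle, the minimum momentum uncertainty is Δp_min = ℏ/(2Δx):

Particle A: Δp_A = ℏ/(2×1.500e-09 m) = 3.515e-26 kg·m/s
Particle B: Δp_B = ℏ/(2×9.490e-09 m) = 5.556e-27 kg·m/s

Ratio: Δp_A/Δp_B = 6.33

Since Δp_min ∝ 1/Δx, the particle with smaller position uncertainty (A) has larger momentum uncertainty.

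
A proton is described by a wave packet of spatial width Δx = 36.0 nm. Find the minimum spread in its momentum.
1.465 × 10^-27 kg·m/s

For a wave packet, the spatial width Δx and momentum spread Δp are related by the uncertainty principle:
ΔxΔp ≥ ℏ/2

The minimum momentum spread is:
Δp_min = ℏ/(2Δx)
Δp_min = (1.055e-34 J·s) / (2 × 3.600e-08 m)
Δp_min = 1.465e-27 kg·m/s

A wave packet cannot have both a well-defined position and well-defined momentum.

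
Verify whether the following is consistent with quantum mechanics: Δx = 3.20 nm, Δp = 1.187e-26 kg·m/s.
No, it violates the uncertainty principle (impossible measurement).

Calculate the product ΔxΔp:
ΔxΔp = (3.200e-09 m) × (1.187e-26 kg·m/s)
ΔxΔp = 3.798e-35 J·s

Compare to the minimum allowed value ℏ/2:
ℏ/2 = 5.273e-35 J·s

Since ΔxΔp = 3.798e-35 J·s < 5.273e-35 J·s = ℏ/2,
the measurement violates the uncertainty principle.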